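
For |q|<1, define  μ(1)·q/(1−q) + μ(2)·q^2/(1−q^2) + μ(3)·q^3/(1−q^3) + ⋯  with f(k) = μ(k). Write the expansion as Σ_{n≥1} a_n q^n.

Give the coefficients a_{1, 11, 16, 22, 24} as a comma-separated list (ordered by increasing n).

q^1  k|1↦μ(k): 1:1  a_1=1
n=11: 11·1 1·11  μ→[(-1)+1]=0
q^16  k|16↦μ(k): 1:1 2:-1 4:0 8:0 16:0  a_16=0
n=22: 22·1 11·2 2·11 1·22  μ→[1+(-1)+(-1)+1]=0
[q^24] μ(24)=0,μ(12)=0,μ(8)=0,μ(6)=1,μ(4)=0,μ(3)=-1,μ(2)=-1,μ(1)=1 ⇒ 0

1, 0, 0, 0, 0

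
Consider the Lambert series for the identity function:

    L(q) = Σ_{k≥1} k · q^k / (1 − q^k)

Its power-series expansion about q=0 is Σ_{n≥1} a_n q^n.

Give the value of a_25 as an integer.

n=25: 25·1 5·5 1·25  f→[25+5+1]=31

a_25 = 31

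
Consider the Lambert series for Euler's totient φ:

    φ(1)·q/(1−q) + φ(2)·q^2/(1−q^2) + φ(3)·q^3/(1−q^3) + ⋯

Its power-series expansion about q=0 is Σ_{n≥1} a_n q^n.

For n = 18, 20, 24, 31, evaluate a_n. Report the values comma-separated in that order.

d|18:{1,2,3,6,9,18}  Σφ=1+1+2+2+6+6=18
n=20: 20·1 10·2 5·4 4·5 2·10 1·20  φ→[8+4+4+2+1+1]=20
q^24  k|24↦φ(k): 1:1 2:1 3:2 4:2 6:2 8:4 12:4 24:8  a_24=24
[q^31] φ(31)=30,φ(1)=1 ⇒ 31

18, 20, 24, 31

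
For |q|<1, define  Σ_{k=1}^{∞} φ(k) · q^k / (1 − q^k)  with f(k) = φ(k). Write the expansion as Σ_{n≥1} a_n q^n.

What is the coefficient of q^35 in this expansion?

[q^35] φ(1)=1,φ(5)=4,φ(7)=6,φ(35)=24 ⇒ 35

a_35 = 35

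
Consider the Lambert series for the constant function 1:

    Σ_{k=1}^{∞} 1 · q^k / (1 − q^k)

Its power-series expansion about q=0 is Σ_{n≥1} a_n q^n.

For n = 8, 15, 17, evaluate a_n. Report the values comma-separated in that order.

[q^8] f(8)=1,f(4)=1,f(2)=1,f(1)=1 ⇒ 4
[q^15] f(15)=1,f(5)=1,f(3)=1,f(1)=1 ⇒ 4
d|17:{1,17}  Σf=1+1=2

4, 4, 2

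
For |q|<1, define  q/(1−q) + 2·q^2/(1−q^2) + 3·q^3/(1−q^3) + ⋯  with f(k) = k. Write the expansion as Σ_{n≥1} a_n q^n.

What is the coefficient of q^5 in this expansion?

[q^5] f(5)=5,f(1)=1 ⇒ 6

a_5 = 6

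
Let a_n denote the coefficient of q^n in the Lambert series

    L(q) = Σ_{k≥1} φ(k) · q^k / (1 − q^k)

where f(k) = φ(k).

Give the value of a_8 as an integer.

n=8: 1·8 2·4 4·2 8·1  φ→[1+1+2+4]=8

a_8 = 8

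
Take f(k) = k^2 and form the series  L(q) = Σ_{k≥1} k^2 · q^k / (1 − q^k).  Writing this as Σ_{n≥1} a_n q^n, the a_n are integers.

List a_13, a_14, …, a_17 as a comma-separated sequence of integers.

n=13: 13·1 1·13  f→[169+1]=170
n=14: 1·14 2·7 7·2 14·1  f→[1+4+49+196]=250
d|15:{1,3,5,15}  Σf=1+9+25+225=260
q^16  k|16↦f(k): 1:1 2:4 4:16 8:64 16:256  a_16=341
d|17:{1,17}  Σf=1+289=290

170, 250, 260, 341, 290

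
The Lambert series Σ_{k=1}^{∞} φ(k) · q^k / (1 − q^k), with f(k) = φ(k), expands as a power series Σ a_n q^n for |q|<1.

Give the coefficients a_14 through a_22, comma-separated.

d|14:{1,2,7,14}  Σφ=1+1+6+6=14
d|15:{15,5,3,1}  Σφ=8+4+2+1=15
q^16  k|16↦φ(k): 16:8 8:4 4:2 2:1 1:1  a_16=16
q^17  k|17↦φ(k): 1:1 17:16  a_17=17
n=18: 18·1 9·2 6·3 3·6 2·9 1·18  φ→[6+6+2+2+1+1]=18
q^19  k|19↦φ(k): 19:18 1:1  a_19=19
n=20: 20·1 10·2 5·4 4·5 2·10 1·20  φ→[8+4+4+2+1+1]=20
q^21  k|21↦φ(k): 21:12 7:6 3:2 1:1  a_21=21
d|22:{1,2,11,22}  Σφ=1+1+10+10=22

14, 15, 16, 17, 18, 19, 20, 21, 22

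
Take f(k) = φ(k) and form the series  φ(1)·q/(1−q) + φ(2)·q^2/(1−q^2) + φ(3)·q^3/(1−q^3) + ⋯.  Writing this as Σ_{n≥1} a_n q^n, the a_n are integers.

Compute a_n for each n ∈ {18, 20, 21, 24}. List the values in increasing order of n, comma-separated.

d|18:{1,2,3,6,9,18}  Σφ=1+1+2+2+6+6=18
n=20: 20·1 10·2 5·4 4·5 2·10 1·20  φ→[8+4+4+2+1+1]=20
n=21: 1·21 3·7 7·3 21·1  φ→[1+2+6+12]=21
[q^24] φ(1)=1,φ(2)=1,φ(3)=2,φ(4)=2,φ(6)=2,φ(8)=4,φ(12)=4,φ(24)=8 ⇒ 24

18, 20, 21, 24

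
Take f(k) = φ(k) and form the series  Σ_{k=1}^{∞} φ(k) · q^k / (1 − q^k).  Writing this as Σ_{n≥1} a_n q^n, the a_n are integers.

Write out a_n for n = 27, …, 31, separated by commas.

d|27:{27,9,3,1}  Σφ=18+6+2+1=27
[q^28] φ(1)=1,φ(2)=1,φ(4)=2,φ(7)=6,φ(14)=6,φ(28)=12 ⇒ 28
[q^29] φ(29)=28,φ(1)=1 ⇒ 29
[q^30] φ(30)=8,φ(15)=8,φ(10)=4,φ(6)=2,φ(5)=4,φ(3)=2,φ(2)=1,φ(1)=1 ⇒ 30
[q^31] φ(31)=30,φ(1)=1 ⇒ 31

27, 28, 29, 30, 31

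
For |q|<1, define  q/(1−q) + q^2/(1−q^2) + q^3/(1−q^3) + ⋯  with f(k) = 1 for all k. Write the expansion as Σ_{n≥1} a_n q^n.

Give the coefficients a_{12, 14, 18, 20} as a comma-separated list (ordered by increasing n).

6, 4, 6, 6

q^12  k|12↦f(k): 12:1 6:1 4:1 3:1 2:1 1:1  a_12=6
q^14  k|14↦f(k): 1:1 2:1 7:1 14:1  a_14=4
[q^18] f(1)=1,f(2)=1,f(3)=1,f(6)=1,f(9)=1,f(18)=1 ⇒ 6
d|20:{20,10,5,4,2,1}  Σf=1+1+1+1+1+1=6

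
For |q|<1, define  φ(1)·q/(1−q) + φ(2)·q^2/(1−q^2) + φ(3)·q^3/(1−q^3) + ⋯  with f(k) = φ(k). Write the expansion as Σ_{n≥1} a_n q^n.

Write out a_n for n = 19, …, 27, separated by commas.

n=19: 19·1 1·19  φ→[18+1]=19
n=20: 1·20 2·10 4·5 5·4 10·2 20·1  φ→[1+1+2+4+4+8]=20
[q^21] φ(21)=12,φ(7)=6,φ(3)=2,φ(1)=1 ⇒ 21
d|22:{22,11,2,1}  Σφ=10+10+1+1=22
n=23: 23·1 1·23  φ→[22+1]=23
n=24: 24·1 12·2 8·3 6·4 4·6 3·8 2·12 1·24  φ→[8+4+4+2+2+2+1+1]=24
[q^25] φ(25)=20,φ(5)=4,φ(1)=1 ⇒ 25
[q^26] φ(26)=12,φ(13)=12,φ(2)=1,φ(1)=1 ⇒ 26
[q^27] φ(1)=1,φ(3)=2,φ(9)=6,φ(27)=18 ⇒ 27

19, 20, 21, 22, 23, 24, 25, 26, 27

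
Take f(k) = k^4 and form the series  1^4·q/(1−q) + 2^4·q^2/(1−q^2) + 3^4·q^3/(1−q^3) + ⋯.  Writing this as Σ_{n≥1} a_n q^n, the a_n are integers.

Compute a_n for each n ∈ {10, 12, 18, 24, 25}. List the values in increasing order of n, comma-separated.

[q^10] f(1)=1,f(2)=16,f(5)=625,f(10)=10000 ⇒ 10642
d|12:{1,2,3,4,6,12}  Σf=1+16+81+256+1296+20736=22386
n=18: 18·1 9·2 6·3 3·6 2·9 1·18  f→[104976+6561+1296+81+16+1]=112931
n=24: 1·24 2·12 3·8 4·6 6·4 8·3 12·2 24·1  f→[1+16+81+256+1296+4096+20736+331776]=358258
n=25: 25·1 5·5 1·25  f→[390625+625+1]=391251

10642, 22386, 112931, 358258, 391251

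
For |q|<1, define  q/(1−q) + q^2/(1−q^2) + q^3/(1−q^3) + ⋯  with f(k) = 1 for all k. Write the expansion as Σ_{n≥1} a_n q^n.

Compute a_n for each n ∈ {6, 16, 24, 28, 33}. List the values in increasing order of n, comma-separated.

n=6: 6·1 3·2 2·3 1·6  f→[1+1+1+1]=4
[q^16] f(16)=1,f(8)=1,f(4)=1,f(2)=1,f(1)=1 ⇒ 5
q^24  k|24↦f(k): 1:1 2:1 3:1 4:1 6:1 8:1 12:1 24:1  a_24=8
q^28  k|28↦f(k): 1:1 2:1 4:1 7:1 14:1 28:1  a_28=6
q^33  k|33↦f(k): 1:1 3:1 11:1 33:1  a_33=4

4, 5, 8, 6, 4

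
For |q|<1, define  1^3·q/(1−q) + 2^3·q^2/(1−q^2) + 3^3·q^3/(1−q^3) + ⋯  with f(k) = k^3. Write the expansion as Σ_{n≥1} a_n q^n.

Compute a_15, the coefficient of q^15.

[q^15] f(1)=1,f(3)=27,f(5)=125,f(15)=3375 ⇒ 3528

a_15 = 3528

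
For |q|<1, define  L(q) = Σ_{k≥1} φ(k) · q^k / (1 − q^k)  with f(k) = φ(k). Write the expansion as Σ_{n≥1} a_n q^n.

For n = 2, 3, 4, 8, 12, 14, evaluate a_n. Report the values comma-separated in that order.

q^2  k|2↦φ(k): 2:1 1:1  a_2=2
n=3: 3·1 1·3  φ→[2+1]=3
q^4  k|4↦φ(k): 1:1 2:1 4:2  a_4=4
[q^8] φ(1)=1,φ(2)=1,φ(4)=2,φ(8)=4 ⇒ 8
q^12  k|12↦φ(k): 1:1 2:1 3:2 4:2 6:2 12:4  a_12=12
q^14  k|14↦φ(k): 14:6 7:6 2:1 1:1  a_14=14

2, 3, 4, 8, 12, 14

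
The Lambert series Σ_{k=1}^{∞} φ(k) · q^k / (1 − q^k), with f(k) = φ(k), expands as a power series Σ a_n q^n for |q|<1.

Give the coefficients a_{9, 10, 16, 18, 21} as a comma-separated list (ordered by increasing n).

q^9  k|9↦φ(k): 1:1 3:2 9:6  a_9=9
[q^10] φ(10)=4,φ(5)=4,φ(2)=1,φ(1)=1 ⇒ 10
[q^16] φ(16)=8,φ(8)=4,φ(4)=2,φ(2)=1,φ(1)=1 ⇒ 16
n=18: 18·1 9·2 6·3 3·6 2·9 1·18  φ→[6+6+2+2+1+1]=18
d|21:{1,3,7,21}  Σφ=1+2+6+12=21

9, 10, 16, 18, 21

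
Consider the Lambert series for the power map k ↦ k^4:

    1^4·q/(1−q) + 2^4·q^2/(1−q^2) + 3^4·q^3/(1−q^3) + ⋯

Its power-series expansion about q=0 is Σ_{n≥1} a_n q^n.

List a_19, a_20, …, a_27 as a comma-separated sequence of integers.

130322, 170898, 196964, 248914, 279842, 358258, 391251, 485554, 538084

d|19:{19,1}  Σf=130321+1=130322
d|20:{20,10,5,4,2,1}  Σf=160000+10000+625+256+16+1=170898
d|21:{21,7,3,1}  Σf=194481+2401+81+1=196964
n=22: 1·22 2·11 11·2 22·1  f→[1+16+14641+234256]=248914
q^23  k|23↦f(k): 23:279841 1:1  a_23=279842
[q^24] f(1)=1,f(2)=16,f(3)=81,f(4)=256,f(6)=1296,f(8)=4096,f(12)=20736,f(24)=331776 ⇒ 358258
n=25: 1·25 5·5 25·1  f→[1+625+390625]=391251
d|26:{1,2,13,26}  Σf=1+16+28561+456976=485554
[q^27] f(27)=531441,f(9)=6561,f(3)=81,f(1)=1 ⇒ 538084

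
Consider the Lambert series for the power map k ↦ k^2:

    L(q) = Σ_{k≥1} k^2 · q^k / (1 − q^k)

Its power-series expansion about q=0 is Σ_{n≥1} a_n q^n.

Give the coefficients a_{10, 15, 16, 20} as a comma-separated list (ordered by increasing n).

n=10: 1·10 2·5 5·2 10·1  f→[1+4+25+100]=130
d|15:{1,3,5,15}  Σf=1+9+25+225=260
n=16: 16·1 8·2 4·4 2·8 1·16  f→[256+64+16+4+1]=341
d|20:{1,2,4,5,10,20}  Σf=1+4+16+25+100+400=546

130, 260, 341, 546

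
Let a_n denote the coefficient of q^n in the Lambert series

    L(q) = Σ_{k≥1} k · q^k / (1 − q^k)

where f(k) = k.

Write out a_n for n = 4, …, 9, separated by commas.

7, 6, 12, 8, 15, 13

q^4  k|4↦f(k): 4:4 2:2 1:1  a_4=7
d|5:{5,1}  Σf=5+1=6
[q^6] f(1)=1,f(2)=2,f(3)=3,f(6)=6 ⇒ 12
q^7  k|7↦f(k): 7:7 1:1  a_7=8
n=8: 1·8 2·4 4·2 8·1  f→[1+2+4+8]=15
n=9: 9·1 3·3 1·9  f→[9+3+1]=13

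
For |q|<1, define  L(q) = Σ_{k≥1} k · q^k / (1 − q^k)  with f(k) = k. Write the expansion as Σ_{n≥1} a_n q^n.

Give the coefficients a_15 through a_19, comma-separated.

24, 31, 18, 39, 20

q^15  k|15↦f(k): 15:15 5:5 3:3 1:1  a_15=24
q^16  k|16↦f(k): 1:1 2:2 4:4 8:8 16:16  a_16=31
n=17: 17·1 1·17  f→[17+1]=18
[q^18] f(1)=1,f(2)=2,f(3)=3,f(6)=6,f(9)=9,f(18)=18 ⇒ 39
n=19: 1·19 19·1  f→[1+19]=20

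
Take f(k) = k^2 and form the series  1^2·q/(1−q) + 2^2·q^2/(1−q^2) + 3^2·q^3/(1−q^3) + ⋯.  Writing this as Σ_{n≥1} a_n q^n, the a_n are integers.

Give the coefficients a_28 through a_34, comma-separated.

n=28: 1·28 2·14 4·7 7·4 14·2 28·1  f→[1+4+16+49+196+784]=1050
n=29: 1·29 29·1  f→[1+841]=842
[q^30] f(30)=900,f(15)=225,f(10)=100,f(6)=36,f(5)=25,f(3)=9,f(2)=4,f(1)=1 ⇒ 1300
q^31  k|31↦f(k): 1:1 31:961  a_31=962
[q^32] f(1)=1,f(2)=4,f(4)=16,f(8)=64,f(16)=256,f(32)=1024 ⇒ 1365
q^33  k|33↦f(k): 33:1089 11:121 3:9 1:1  a_33=1220
[q^34] f(1)=1,f(2)=4,f(17)=289,f(34)=1156 ⇒ 1450

1050, 842, 1300, 962, 1365, 1220, 1450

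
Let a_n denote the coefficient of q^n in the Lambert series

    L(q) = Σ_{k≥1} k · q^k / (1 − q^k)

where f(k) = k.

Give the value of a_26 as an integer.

d|26:{1,2,13,26}  Σf=1+2+13+26=42

a_26 = 42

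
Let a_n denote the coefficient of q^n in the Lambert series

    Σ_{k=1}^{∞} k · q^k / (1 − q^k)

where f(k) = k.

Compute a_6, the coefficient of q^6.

[q^6] f(6)=6,f(3)=3,f(2)=2,f(1)=1 ⇒ 12

a_6 = 12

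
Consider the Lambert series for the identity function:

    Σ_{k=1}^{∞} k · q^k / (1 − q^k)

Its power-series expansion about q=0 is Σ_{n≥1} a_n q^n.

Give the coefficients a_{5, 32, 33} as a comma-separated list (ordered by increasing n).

6, 63, 48

d|5:{5,1}  Σf=5+1=6
[q^32] f(1)=1,f(2)=2,f(4)=4,f(8)=8,f(16)=16,f(32)=32 ⇒ 63
d|33:{33,11,3,1}  Σf=33+11+3+1=48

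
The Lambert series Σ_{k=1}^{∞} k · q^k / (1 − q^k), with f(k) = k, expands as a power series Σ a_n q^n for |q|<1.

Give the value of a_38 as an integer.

a_38 = 60

[q^38] f(38)=38,f(19)=19,f(2)=2,f(1)=1 ⇒ 60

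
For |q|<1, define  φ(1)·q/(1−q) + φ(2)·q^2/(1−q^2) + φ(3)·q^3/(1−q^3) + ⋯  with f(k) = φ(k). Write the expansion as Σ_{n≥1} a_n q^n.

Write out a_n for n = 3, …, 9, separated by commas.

d|3:{3,1}  Σφ=2+1=3
[q^4] φ(1)=1,φ(2)=1,φ(4)=2 ⇒ 4
n=5: 1·5 5·1  φ→[1+4]=5
n=6: 6·1 3·2 2·3 1·6  φ→[2+2+1+1]=6
[q^7] φ(7)=6,φ(1)=1 ⇒ 7
d|8:{8,4,2,1}  Σφ=4+2+1+1=8
d|9:{1,3,9}  Σφ=1+2+6=9

3, 4, 5, 6, 7, 8, 9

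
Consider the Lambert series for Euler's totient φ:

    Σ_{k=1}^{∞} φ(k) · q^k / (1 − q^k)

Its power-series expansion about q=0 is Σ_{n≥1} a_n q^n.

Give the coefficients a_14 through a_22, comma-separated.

[q^14] φ(14)=6,φ(7)=6,φ(2)=1,φ(1)=1 ⇒ 14
n=15: 1·15 3·5 5·3 15·1  φ→[1+2+4+8]=15
d|16:{16,8,4,2,1}  Σφ=8+4+2+1+1=16
d|17:{17,1}  Σφ=16+1=17
q^18  k|18↦φ(k): 1:1 2:1 3:2 6:2 9:6 18:6  a_18=18
d|19:{1,19}  Σφ=1+18=19
n=20: 20·1 10·2 5·4 4·5 2·10 1·20  φ→[8+4+4+2+1+1]=20
q^21  k|21↦φ(k): 1:1 3:2 7:6 21:12  a_21=21
[q^22] φ(22)=10,φ(11)=10,φ(2)=1,φ(1)=1 ⇒ 22

14, 15, 16, 17, 18, 19, 20, 21, 22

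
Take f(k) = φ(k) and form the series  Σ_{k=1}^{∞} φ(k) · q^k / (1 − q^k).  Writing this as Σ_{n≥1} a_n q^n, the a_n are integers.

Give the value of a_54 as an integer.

n=54: 54·1 27·2 18·3 9·6 6·9 3·18 2·27 1·54  φ→[18+18+6+6+2+2+1+1]=54

a_54 = 54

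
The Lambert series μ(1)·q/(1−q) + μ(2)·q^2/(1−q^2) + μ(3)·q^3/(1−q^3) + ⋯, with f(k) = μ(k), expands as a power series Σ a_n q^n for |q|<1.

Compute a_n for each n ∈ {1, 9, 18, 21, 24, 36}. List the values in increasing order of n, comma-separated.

1, 0, 0, 0, 0, 0

[q^1] μ(1)=1 ⇒ 1
q^9  k|9↦μ(k): 1:1 3:-1 9:0  a_9=0
q^18  k|18↦μ(k): 1:1 2:-1 3:-1 6:1 9:0 18:0  a_18=0
[q^21] μ(21)=1,μ(7)=-1,μ(3)=-1,μ(1)=1 ⇒ 0
q^24  k|24↦μ(k): 1:1 2:-1 3:-1 4:0 6:1 8:0 12:0 24:0  a_24=0
q^36  k|36↦μ(k): 36:0 18:0 12:0 9:0 6:1 4:0 3:-1 2:-1 1:1  a_36=0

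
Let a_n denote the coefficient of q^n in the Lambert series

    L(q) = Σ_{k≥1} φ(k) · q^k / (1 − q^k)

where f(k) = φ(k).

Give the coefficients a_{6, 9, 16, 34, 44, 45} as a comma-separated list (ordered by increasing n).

n=6: 1·6 2·3 3·2 6·1  φ→[1+1+2+2]=6
n=9: 9·1 3·3 1·9  φ→[6+2+1]=9
q^16  k|16↦φ(k): 1:1 2:1 4:2 8:4 16:8  a_16=16
d|34:{34,17,2,1}  Σφ=16+16+1+1=34
n=44: 1·44 2·22 4·11 11·4 22·2 44·1  φ→[1+1+2+10+10+20]=44
q^45  k|45↦φ(k): 1:1 3:2 5:4 9:6 15:8 45:24  a_45=45

6, 9, 16, 34, 44, 45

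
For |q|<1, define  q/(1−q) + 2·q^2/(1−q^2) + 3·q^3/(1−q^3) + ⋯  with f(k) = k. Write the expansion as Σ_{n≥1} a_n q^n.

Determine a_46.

q^46  k|46↦f(k): 1:1 2:2 23:23 46:46  a_46=72

a_46 = 72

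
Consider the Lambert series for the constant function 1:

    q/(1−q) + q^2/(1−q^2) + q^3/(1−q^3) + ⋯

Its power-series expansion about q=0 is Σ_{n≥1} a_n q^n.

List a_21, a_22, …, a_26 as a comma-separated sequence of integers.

4, 4, 2, 8, 3, 4

q^21  k|21↦f(k): 1:1 3:1 7:1 21:1  a_21=4
d|22:{22,11,2,1}  Σf=1+1+1+1=4
[q^23] f(23)=1,f(1)=1 ⇒ 2
q^24  k|24↦f(k): 1:1 2:1 3:1 4:1 6:1 8:1 12:1 24:1  a_24=8
q^25  k|25↦f(k): 25:1 5:1 1:1  a_25=3
[q^26] f(1)=1,f(2)=1,f(13)=1,f(26)=1 ⇒ 4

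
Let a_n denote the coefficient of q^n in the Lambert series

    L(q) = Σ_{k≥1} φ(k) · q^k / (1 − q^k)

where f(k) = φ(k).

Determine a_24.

n=24: 24·1 12·2 8·3 6·4 4·6 3·8 2·12 1·24  φ→[8+4+4+2+2+2+1+1]=24

a_24 = 24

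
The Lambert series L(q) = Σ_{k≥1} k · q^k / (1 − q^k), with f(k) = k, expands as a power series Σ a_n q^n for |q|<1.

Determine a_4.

d|4:{4,2,1}  Σf=4+2+1=7

a_4 = 7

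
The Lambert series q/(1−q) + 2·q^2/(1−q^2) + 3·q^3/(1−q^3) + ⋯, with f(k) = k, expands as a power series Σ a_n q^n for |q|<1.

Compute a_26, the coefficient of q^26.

[q^26] f(26)=26,f(13)=13,f(2)=2,f(1)=1 ⇒ 42

a_26 = 42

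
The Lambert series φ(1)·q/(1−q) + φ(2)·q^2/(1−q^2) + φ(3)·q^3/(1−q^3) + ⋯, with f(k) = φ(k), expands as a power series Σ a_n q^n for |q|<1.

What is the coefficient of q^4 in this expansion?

[q^4] φ(1)=1,φ(2)=1,φ(4)=2 ⇒ 4

a_4 = 4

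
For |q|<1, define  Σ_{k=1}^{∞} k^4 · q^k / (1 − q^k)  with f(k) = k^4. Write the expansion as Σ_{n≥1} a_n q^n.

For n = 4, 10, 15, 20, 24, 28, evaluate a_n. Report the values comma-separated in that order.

d|4:{1,2,4}  Σf=1+16+256=273
d|10:{10,5,2,1}  Σf=10000+625+16+1=10642
n=15: 15·1 5·3 3·5 1·15  f→[50625+625+81+1]=51332
[q^20] f(1)=1,f(2)=16,f(4)=256,f(5)=625,f(10)=10000,f(20)=160000 ⇒ 170898
q^24  k|24↦f(k): 24:331776 12:20736 8:4096 6:1296 4:256 3:81 2:16 1:1  a_24=358258
q^28  k|28↦f(k): 1:1 2:16 4:256 7:2401 14:38416 28:614656  a_28=655746

273, 10642, 51332, 170898, 358258, 655746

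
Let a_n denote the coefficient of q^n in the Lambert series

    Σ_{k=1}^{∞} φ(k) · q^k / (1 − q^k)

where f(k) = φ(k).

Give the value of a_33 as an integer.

d|33:{33,11,3,1}  Σφ=20+10+2+1=33

a_33 = 33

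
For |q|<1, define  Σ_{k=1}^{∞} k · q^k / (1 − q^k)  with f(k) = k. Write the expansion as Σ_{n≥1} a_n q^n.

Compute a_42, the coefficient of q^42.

a_42 = 96

q^42  k|42↦f(k): 1:1 2:2 3:3 6:6 7:7 14:14 21:21 42:42  a_42=96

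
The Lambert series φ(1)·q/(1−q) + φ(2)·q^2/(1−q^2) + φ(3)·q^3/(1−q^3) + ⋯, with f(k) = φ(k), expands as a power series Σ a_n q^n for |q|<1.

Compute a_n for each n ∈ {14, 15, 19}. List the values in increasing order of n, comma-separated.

[q^14] φ(14)=6,φ(7)=6,φ(2)=1,φ(1)=1 ⇒ 14
d|15:{15,5,3,1}  Σφ=8+4+2+1=15
d|19:{19,1}  Σφ=18+1=19

14, 15, 19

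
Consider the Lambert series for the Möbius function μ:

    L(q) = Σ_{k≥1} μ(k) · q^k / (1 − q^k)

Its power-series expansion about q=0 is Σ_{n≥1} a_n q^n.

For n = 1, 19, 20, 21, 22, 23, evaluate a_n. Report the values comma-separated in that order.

1, 0, 0, 0, 0, 0

d|1:{1}  Σμ=1=1
d|19:{19,1}  Σμ=(-1)+1=0
q^20  k|20↦μ(k): 20:0 10:1 5:-1 4:0 2:-1 1:1  a_20=0
d|21:{21,7,3,1}  Σμ=1+(-1)+(-1)+1=0
n=22: 22·1 11·2 2·11 1·22  μ→[1+(-1)+(-1)+1]=0
q^23  k|23↦μ(k): 1:1 23:-1  a_23=0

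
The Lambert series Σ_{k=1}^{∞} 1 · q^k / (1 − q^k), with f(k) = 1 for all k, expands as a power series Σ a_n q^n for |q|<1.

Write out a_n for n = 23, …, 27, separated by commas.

2, 8, 3, 4, 4

n=23: 1·23 23·1  f→[1+1]=2
q^24  k|24↦f(k): 1:1 2:1 3:1 4:1 6:1 8:1 12:1 24:1  a_24=8
q^25  k|25↦f(k): 25:1 5:1 1:1  a_25=3
[q^26] f(26)=1,f(13)=1,f(2)=1,f(1)=1 ⇒ 4
q^27  k|27↦f(k): 27:1 9:1 3:1 1:1  a_27=4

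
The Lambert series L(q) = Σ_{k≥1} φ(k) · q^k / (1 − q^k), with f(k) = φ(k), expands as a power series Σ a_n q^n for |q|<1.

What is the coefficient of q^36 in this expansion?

d|36:{1,2,3,4,6,9,12,18,36}  Σφ=1+1+2+2+2+6+4+6+12=36

a_36 = 36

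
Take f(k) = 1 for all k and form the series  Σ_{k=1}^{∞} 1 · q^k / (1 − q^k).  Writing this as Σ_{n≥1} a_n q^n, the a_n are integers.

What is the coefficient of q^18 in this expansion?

a_18 = 6

[q^18] f(18)=1,f(9)=1,f(6)=1,f(3)=1,f(2)=1,f(1)=1 ⇒ 6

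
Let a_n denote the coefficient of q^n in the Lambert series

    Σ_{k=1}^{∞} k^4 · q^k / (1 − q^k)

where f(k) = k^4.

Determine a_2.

[q^2] f(1)=1,f(2)=16 ⇒ 17

a_2 = 17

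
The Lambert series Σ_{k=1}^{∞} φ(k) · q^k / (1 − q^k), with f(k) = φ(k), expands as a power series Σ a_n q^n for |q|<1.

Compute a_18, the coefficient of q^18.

d|18:{1,2,3,6,9,18}  Σφ=1+1+2+2+6+6=18

a_18 = 18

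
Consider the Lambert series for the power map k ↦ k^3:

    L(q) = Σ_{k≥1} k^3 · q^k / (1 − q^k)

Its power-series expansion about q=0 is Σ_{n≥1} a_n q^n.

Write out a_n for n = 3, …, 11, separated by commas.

28, 73, 126, 252, 344, 585, 757, 1134, 1332

d|3:{1,3}  Σf=1+27=28
n=4: 4·1 2·2 1·4  f→[64+8+1]=73
d|5:{5,1}  Σf=125+1=126
q^6  k|6↦f(k): 1:1 2:8 3:27 6:216  a_6=252
q^7  k|7↦f(k): 1:1 7:343  a_7=344
n=8: 8·1 4·2 2·4 1·8  f→[512+64+8+1]=585
n=9: 9·1 3·3 1·9  f→[729+27+1]=757
[q^10] f(10)=1000,f(5)=125,f(2)=8,f(1)=1 ⇒ 1134
[q^11] f(1)=1,f(11)=1331 ⇒ 1332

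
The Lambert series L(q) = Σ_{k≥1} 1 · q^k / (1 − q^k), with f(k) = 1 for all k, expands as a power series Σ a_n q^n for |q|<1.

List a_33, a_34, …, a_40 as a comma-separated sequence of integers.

d|33:{33,11,3,1}  Σf=1+1+1+1=4
d|34:{34,17,2,1}  Σf=1+1+1+1=4
n=35: 1·35 5·7 7·5 35·1  f→[1+1+1+1]=4
[q^36] f(36)=1,f(18)=1,f(12)=1,f(9)=1,f(6)=1,f(4)=1,f(3)=1,f(2)=1,f(1)=1 ⇒ 9
n=37: 37·1 1·37  f→[1+1]=2
d|38:{1,2,19,38}  Σf=1+1+1+1=4
q^39  k|39↦f(k): 1:1 3:1 13:1 39:1  a_39=4
n=40: 40·1 20·2 10·4 8·5 5·8 4·10 2·20 1·40  f→[1+1+1+1+1+1+1+1]=8

4, 4, 4, 9, 2, 4, 4, 8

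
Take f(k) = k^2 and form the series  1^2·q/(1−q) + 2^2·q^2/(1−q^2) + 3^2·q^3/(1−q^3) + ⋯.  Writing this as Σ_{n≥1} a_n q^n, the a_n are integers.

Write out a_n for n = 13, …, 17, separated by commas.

170, 250, 260, 341, 290

q^13  k|13↦f(k): 13:169 1:1  a_13=170
[q^14] f(1)=1,f(2)=4,f(7)=49,f(14)=196 ⇒ 250
n=15: 15·1 5·3 3·5 1·15  f→[225+25+9+1]=260
q^16  k|16↦f(k): 1:1 2:4 4:16 8:64 16:256  a_16=341
n=17: 17·1 1·17  f→[289+1]=290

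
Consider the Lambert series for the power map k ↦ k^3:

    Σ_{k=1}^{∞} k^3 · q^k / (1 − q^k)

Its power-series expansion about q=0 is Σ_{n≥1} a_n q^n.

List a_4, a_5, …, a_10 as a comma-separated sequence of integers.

73, 126, 252, 344, 585, 757, 1134

q^4  k|4↦f(k): 4:64 2:8 1:1  a_4=73
n=5: 1·5 5·1  f→[1+125]=126
[q^6] f(6)=216,f(3)=27,f(2)=8,f(1)=1 ⇒ 252
d|7:{1,7}  Σf=1+343=344
[q^8] f(8)=512,f(4)=64,f(2)=8,f(1)=1 ⇒ 585
q^9  k|9↦f(k): 1:1 3:27 9:729  a_9=757
d|10:{10,5,2,1}  Σf=1000+125+8+1=1134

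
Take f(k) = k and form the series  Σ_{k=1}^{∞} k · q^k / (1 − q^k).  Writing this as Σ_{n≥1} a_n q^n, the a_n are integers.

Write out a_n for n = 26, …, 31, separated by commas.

d|26:{1,2,13,26}  Σf=1+2+13+26=42
[q^27] f(27)=27,f(9)=9,f(3)=3,f(1)=1 ⇒ 40
[q^28] f(28)=28,f(14)=14,f(7)=7,f(4)=4,f(2)=2,f(1)=1 ⇒ 56
d|29:{1,29}  Σf=1+29=30
d|30:{1,2,3,5,6,10,15,30}  Σf=1+2+3+5+6+10+15+30=72
q^31  k|31↦f(k): 1:1 31:31  a_31=32

42, 40, 56, 30, 72, 32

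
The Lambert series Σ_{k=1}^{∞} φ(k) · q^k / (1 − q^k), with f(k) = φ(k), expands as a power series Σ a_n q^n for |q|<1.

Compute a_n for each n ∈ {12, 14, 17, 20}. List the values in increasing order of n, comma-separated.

d|12:{12,6,4,3,2,1}  Σφ=4+2+2+2+1+1=12
d|14:{1,2,7,14}  Σφ=1+1+6+6=14
[q^17] φ(17)=16,φ(1)=1 ⇒ 17
q^20  k|20↦φ(k): 1:1 2:1 4:2 5:4 10:4 20:8  a_20=20

12, 14, 17, 20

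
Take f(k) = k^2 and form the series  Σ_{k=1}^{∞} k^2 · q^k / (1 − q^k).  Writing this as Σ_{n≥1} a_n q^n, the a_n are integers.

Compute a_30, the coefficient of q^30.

d|30:{30,15,10,6,5,3,2,1}  Σf=900+225+100+36+25+9+4+1=1300

a_30 = 1300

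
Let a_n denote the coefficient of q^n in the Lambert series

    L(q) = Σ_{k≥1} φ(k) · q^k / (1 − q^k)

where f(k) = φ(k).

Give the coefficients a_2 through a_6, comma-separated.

[q^2] φ(1)=1,φ(2)=1 ⇒ 2
q^3  k|3↦φ(k): 1:1 3:2  a_3=3
n=4: 4·1 2·2 1·4  φ→[2+1+1]=4
[q^5] φ(1)=1,φ(5)=4 ⇒ 5
[q^6] φ(1)=1,φ(2)=1,φ(3)=2,φ(6)=2 ⇒ 6

2, 3, 4, 5, 6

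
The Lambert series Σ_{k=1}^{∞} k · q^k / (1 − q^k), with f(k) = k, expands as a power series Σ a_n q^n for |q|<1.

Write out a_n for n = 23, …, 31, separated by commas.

[q^23] f(1)=1,f(23)=23 ⇒ 24
q^24  k|24↦f(k): 24:24 12:12 8:8 6:6 4:4 3:3 2:2 1:1  a_24=60
n=25: 1·25 5·5 25·1  f→[1+5+25]=31
d|26:{1,2,13,26}  Σf=1+2+13+26=42
[q^27] f(27)=27,f(9)=9,f(3)=3,f(1)=1 ⇒ 40
q^28  k|28↦f(k): 28:28 14:14 7:7 4:4 2:2 1:1  a_28=56
d|29:{1,29}  Σf=1+29=30
n=30: 30·1 15·2 10·3 6·5 5·6 3·10 2·15 1·30  f→[30+15+10+6+5+3+2+1]=72
d|31:{1,31}  Σf=1+31=32

24, 60, 31, 42, 40, 56, 30, 72, 32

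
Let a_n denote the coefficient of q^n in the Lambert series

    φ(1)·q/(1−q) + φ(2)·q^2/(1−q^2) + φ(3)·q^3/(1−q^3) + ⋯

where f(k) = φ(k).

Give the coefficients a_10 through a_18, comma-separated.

d|10:{1,2,5,10}  Σφ=1+1+4+4=10
n=11: 11·1 1·11  φ→[10+1]=11
n=12: 1·12 2·6 3·4 4·3 6·2 12·1  φ→[1+1+2+2+2+4]=12
n=13: 1·13 13·1  φ→[1+12]=13
n=14: 14·1 7·2 2·7 1·14  φ→[6+6+1+1]=14
n=15: 1·15 3·5 5·3 15·1  φ→[1+2+4+8]=15
q^16  k|16↦φ(k): 16:8 8:4 4:2 2:1 1:1  a_16=16
d|17:{1,17}  Σφ=1+16=17
[q^18] φ(1)=1,φ(2)=1,φ(3)=2,φ(6)=2,φ(9)=6,φ(18)=6 ⇒ 18

10, 11, 12, 13, 14, 15, 16, 17, 18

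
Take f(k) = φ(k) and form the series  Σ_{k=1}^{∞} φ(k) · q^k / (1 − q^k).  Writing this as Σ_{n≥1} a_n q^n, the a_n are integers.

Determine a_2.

q^2  k|2↦φ(k): 2:1 1:1  a_2=2

a_2 = 2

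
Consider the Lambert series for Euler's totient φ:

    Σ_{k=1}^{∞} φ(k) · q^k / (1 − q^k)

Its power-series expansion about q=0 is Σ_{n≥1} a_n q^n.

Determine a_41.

[q^41] φ(41)=40,φ(1)=1 ⇒ 41

a_41 = 41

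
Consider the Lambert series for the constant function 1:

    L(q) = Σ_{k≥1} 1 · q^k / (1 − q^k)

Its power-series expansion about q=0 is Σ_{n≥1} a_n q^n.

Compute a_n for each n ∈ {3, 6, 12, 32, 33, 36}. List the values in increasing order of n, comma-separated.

[q^3] f(1)=1,f(3)=1 ⇒ 2
q^6  k|6↦f(k): 6:1 3:1 2:1 1:1  a_6=4
[q^12] f(12)=1,f(6)=1,f(4)=1,f(3)=1,f(2)=1,f(1)=1 ⇒ 6
n=32: 32·1 16·2 8·4 4·8 2·16 1·32  f→[1+1+1+1+1+1]=6
q^33  k|33↦f(k): 1:1 3:1 11:1 33:1  a_33=4
q^36  k|36↦f(k): 1:1 2:1 3:1 4:1 6:1 9:1 12:1 18:1 36:1  a_36=9

2, 4, 6, 6, 4, 9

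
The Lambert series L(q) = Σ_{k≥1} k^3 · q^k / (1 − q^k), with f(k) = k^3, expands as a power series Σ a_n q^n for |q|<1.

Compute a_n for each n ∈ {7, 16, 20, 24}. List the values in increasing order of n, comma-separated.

344, 4681, 9198, 16380

q^7  k|7↦f(k): 7:343 1:1  a_7=344
d|16:{16,8,4,2,1}  Σf=4096+512+64+8+1=4681
d|20:{20,10,5,4,2,1}  Σf=8000+1000+125+64+8+1=9198
n=24: 24·1 12·2 8·3 6·4 4·6 3·8 2·12 1·24  f→[13824+1728+512+216+64+27+8+1]=16380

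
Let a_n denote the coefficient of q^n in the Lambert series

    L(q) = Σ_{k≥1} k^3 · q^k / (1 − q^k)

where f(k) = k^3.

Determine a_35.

d|35:{1,5,7,35}  Σf=1+125+343+42875=43344

a_35 = 43344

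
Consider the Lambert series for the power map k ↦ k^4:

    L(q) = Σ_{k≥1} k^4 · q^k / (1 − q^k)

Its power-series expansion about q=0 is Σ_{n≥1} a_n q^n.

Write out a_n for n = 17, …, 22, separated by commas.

83522, 112931, 130322, 170898, 196964, 248914

[q^17] f(17)=83521,f(1)=1 ⇒ 83522
n=18: 1·18 2·9 3·6 6·3 9·2 18·1  f→[1+16+81+1296+6561+104976]=112931
[q^19] f(1)=1,f(19)=130321 ⇒ 130322
q^20  k|20↦f(k): 1:1 2:16 4:256 5:625 10:10000 20:160000  a_20=170898
[q^21] f(21)=194481,f(7)=2401,f(3)=81,f(1)=1 ⇒ 196964
d|22:{22,11,2,1}  Σf=234256+14641+16+1=248914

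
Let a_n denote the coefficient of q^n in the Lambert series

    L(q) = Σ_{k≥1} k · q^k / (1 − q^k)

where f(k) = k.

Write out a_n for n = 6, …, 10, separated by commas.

n=6: 1·6 2·3 3·2 6·1  f→[1+2+3+6]=12
q^7  k|7↦f(k): 7:7 1:1  a_7=8
d|8:{8,4,2,1}  Σf=8+4+2+1=15
n=9: 9·1 3·3 1·9  f→[9+3+1]=13
n=10: 10·1 5·2 2·5 1·10  f→[10+5+2+1]=18

12, 8, 15, 13, 18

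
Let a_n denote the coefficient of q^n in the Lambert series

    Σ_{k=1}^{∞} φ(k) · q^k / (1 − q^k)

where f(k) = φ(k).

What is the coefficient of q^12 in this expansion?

n=12: 1·12 2·6 3·4 4·3 6·2 12·1  φ→[1+1+2+2+2+4]=12

a_12 = 12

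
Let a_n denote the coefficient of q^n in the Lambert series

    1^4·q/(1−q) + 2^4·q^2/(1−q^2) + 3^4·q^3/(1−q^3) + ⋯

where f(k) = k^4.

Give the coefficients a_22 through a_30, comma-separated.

248914, 279842, 358258, 391251, 485554, 538084, 655746, 707282, 872644

n=22: 22·1 11·2 2·11 1·22  f→[234256+14641+16+1]=248914
n=23: 23·1 1·23  f→[279841+1]=279842
d|24:{1,2,3,4,6,8,12,24}  Σf=1+16+81+256+1296+4096+20736+331776=358258
n=25: 1·25 5·5 25·1  f→[1+625+390625]=391251
n=26: 1·26 2·13 13·2 26·1  f→[1+16+28561+456976]=485554
[q^27] f(27)=531441,f(9)=6561,f(3)=81,f(1)=1 ⇒ 538084
n=28: 1·28 2·14 4·7 7·4 14·2 28·1  f→[1+16+256+2401+38416+614656]=655746
q^29  k|29↦f(k): 29:707281 1:1  a_29=707282
q^30  k|30↦f(k): 1:1 2:16 3:81 5:625 6:1296 10:10000 15:50625 30:810000  a_30=872644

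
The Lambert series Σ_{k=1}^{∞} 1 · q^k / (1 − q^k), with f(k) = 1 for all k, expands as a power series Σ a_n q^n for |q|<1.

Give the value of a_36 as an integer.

a_36 = 9

q^36  k|36↦f(k): 1:1 2:1 3:1 4:1 6:1 9:1 12:1 18:1 36:1  a_36=9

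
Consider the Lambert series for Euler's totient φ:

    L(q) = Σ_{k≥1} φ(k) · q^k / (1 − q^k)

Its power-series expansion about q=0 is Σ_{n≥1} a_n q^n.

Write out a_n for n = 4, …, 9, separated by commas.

n=4: 4·1 2·2 1·4  φ→[2+1+1]=4
[q^5] φ(5)=4,φ(1)=1 ⇒ 5
n=6: 1·6 2·3 3·2 6·1  φ→[1+1+2+2]=6
n=7: 7·1 1·7  φ→[6+1]=7
q^8  k|8↦φ(k): 8:4 4:2 2:1 1:1  a_8=8
n=9: 1·9 3·3 9·1  φ→[1+2+6]=9

4, 5, 6, 7, 8, 9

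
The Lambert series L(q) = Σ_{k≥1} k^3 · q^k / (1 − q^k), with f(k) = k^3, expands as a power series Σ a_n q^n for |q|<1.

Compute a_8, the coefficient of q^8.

a_8 = 585

n=8: 1·8 2·4 4·2 8·1  f→[1+8+64+512]=585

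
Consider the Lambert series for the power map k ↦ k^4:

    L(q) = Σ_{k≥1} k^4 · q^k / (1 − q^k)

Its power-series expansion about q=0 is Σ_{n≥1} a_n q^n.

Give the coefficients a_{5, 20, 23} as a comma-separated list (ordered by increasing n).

626, 170898, 279842

[q^5] f(1)=1,f(5)=625 ⇒ 626
q^20  k|20↦f(k): 20:160000 10:10000 5:625 4:256 2:16 1:1  a_20=170898
n=23: 23·1 1·23  f→[279841+1]=279842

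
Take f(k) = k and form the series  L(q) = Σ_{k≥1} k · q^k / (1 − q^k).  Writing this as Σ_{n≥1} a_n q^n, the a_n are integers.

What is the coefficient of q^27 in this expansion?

[q^27] f(27)=27,f(9)=9,f(3)=3,f(1)=1 ⇒ 40

a_27 = 40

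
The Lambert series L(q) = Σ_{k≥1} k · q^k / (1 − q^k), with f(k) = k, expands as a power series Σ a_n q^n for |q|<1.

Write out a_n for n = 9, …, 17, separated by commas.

d|9:{9,3,1}  Σf=9+3+1=13
d|10:{1,2,5,10}  Σf=1+2+5+10=18
n=11: 1·11 11·1  f→[1+11]=12
[q^12] f(1)=1,f(2)=2,f(3)=3,f(4)=4,f(6)=6,f(12)=12 ⇒ 28
n=13: 1·13 13·1  f→[1+13]=14
[q^14] f(14)=14,f(7)=7,f(2)=2,f(1)=1 ⇒ 24
q^15  k|15↦f(k): 1:1 3:3 5:5 15:15  a_15=24
n=16: 1·16 2·8 4·4 8·2 16·1  f→[1+2+4+8+16]=31
d|17:{17,1}  Σf=17+1=18

13, 18, 12, 28, 14, 24, 24, 31, 18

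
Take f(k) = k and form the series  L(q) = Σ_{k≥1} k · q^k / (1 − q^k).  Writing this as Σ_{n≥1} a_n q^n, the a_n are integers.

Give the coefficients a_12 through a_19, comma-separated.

28, 14, 24, 24, 31, 18, 39, 20

n=12: 12·1 6·2 4·3 3·4 2·6 1·12  f→[12+6+4+3+2+1]=28
d|13:{1,13}  Σf=1+13=14
q^14  k|14↦f(k): 14:14 7:7 2:2 1:1  a_14=24
[q^15] f(15)=15,f(5)=5,f(3)=3,f(1)=1 ⇒ 24
d|16:{1,2,4,8,16}  Σf=1+2+4+8+16=31
n=17: 1·17 17·1  f→[1+17]=18
q^18  k|18↦f(k): 18:18 9:9 6:6 3:3 2:2 1:1  a_18=39
n=19: 19·1 1·19  f→[19+1]=20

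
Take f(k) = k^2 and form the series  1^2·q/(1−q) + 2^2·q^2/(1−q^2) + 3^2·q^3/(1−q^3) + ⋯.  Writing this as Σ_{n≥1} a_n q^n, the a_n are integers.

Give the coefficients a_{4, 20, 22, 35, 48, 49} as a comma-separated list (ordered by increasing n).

21, 546, 610, 1300, 3410, 2451

n=4: 4·1 2·2 1·4  f→[16+4+1]=21
n=20: 20·1 10·2 5·4 4·5 2·10 1·20  f→[400+100+25+16+4+1]=546
n=22: 22·1 11·2 2·11 1·22  f→[484+121+4+1]=610
q^35  k|35↦f(k): 35:1225 7:49 5:25 1:1  a_35=1300
[q^48] f(48)=2304,f(24)=576,f(16)=256,f(12)=144,f(8)=64,f(6)=36,f(4)=16,f(3)=9,f(2)=4,f(1)=1 ⇒ 3410
n=49: 49·1 7·7 1·49  f→[2401+49+1]=2451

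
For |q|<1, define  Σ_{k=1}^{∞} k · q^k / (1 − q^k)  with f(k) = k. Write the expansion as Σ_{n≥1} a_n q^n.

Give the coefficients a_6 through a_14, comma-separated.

12, 8, 15, 13, 18, 12, 28, 14, 24

[q^6] f(6)=6,f(3)=3,f(2)=2,f(1)=1 ⇒ 12
[q^7] f(1)=1,f(7)=7 ⇒ 8
n=8: 1·8 2·4 4·2 8·1  f→[1+2+4+8]=15
[q^9] f(9)=9,f(3)=3,f(1)=1 ⇒ 13
d|10:{10,5,2,1}  Σf=10+5+2+1=18
d|11:{11,1}  Σf=11+1=12
d|12:{1,2,3,4,6,12}  Σf=1+2+3+4+6+12=28
[q^13] f(13)=13,f(1)=1 ⇒ 14
d|14:{14,7,2,1}  Σf=14+7+2+1=24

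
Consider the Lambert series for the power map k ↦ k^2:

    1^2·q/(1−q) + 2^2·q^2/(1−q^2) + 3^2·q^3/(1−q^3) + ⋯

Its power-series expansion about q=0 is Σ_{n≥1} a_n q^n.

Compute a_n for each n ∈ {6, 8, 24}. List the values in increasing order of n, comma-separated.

50, 85, 850

q^6  k|6↦f(k): 6:36 3:9 2:4 1:1  a_6=50
q^8  k|8↦f(k): 1:1 2:4 4:16 8:64  a_8=85
n=24: 1·24 2·12 3·8 4·6 6·4 8·3 12·2 24·1  f→[1+4+9+16+36+64+144+576]=850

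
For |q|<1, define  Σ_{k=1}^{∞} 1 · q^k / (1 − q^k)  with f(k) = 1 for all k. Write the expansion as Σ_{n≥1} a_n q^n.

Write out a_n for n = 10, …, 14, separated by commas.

4, 2, 6, 2, 4

n=10: 1·10 2·5 5·2 10·1  f→[1+1+1+1]=4
[q^11] f(1)=1,f(11)=1 ⇒ 2
d|12:{12,6,4,3,2,1}  Σf=1+1+1+1+1+1=6
q^13  k|13↦f(k): 1:1 13:1  a_13=2
n=14: 14·1 7·2 2·7 1·14  f→[1+1+1+1]=4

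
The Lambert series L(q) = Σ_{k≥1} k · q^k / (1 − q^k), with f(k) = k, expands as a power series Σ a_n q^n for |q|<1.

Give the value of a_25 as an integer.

[q^25] f(1)=1,f(5)=5,f(25)=25 ⇒ 31

a_25 = 31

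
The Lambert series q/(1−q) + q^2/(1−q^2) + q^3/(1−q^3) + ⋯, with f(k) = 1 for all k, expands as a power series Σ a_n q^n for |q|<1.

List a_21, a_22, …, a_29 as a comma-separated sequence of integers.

q^21  k|21↦f(k): 1:1 3:1 7:1 21:1  a_21=4
n=22: 22·1 11·2 2·11 1·22  f→[1+1+1+1]=4
[q^23] f(1)=1,f(23)=1 ⇒ 2
d|24:{1,2,3,4,6,8,12,24}  Σf=1+1+1+1+1+1+1+1=8
[q^25] f(1)=1,f(5)=1,f(25)=1 ⇒ 3
n=26: 26·1 13·2 2·13 1·26  f→[1+1+1+1]=4
d|27:{1,3,9,27}  Σf=1+1+1+1=4
[q^28] f(28)=1,f(14)=1,f(7)=1,f(4)=1,f(2)=1,f(1)=1 ⇒ 6
d|29:{29,1}  Σf=1+1=2

4, 4, 2, 8, 3, 4, 4, 6, 2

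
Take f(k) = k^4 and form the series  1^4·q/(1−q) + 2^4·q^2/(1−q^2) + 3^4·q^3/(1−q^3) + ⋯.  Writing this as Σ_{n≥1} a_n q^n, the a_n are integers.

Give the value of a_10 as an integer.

[q^10] f(10)=10000,f(5)=625,f(2)=16,f(1)=1 ⇒ 10642

a_10 = 10642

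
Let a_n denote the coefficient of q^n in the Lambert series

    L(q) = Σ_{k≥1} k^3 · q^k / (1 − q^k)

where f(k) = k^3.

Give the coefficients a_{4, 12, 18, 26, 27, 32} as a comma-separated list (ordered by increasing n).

73, 2044, 6813, 19782, 20440, 37449

n=4: 1·4 2·2 4·1  f→[1+8+64]=73
q^12  k|12↦f(k): 12:1728 6:216 4:64 3:27 2:8 1:1  a_12=2044
n=18: 18·1 9·2 6·3 3·6 2·9 1·18  f→[5832+729+216+27+8+1]=6813
n=26: 26·1 13·2 2·13 1·26  f→[17576+2197+8+1]=19782
q^27  k|27↦f(k): 27:19683 9:729 3:27 1:1  a_27=20440
q^32  k|32↦f(k): 32:32768 16:4096 8:512 4:64 2:8 1:1  a_32=37449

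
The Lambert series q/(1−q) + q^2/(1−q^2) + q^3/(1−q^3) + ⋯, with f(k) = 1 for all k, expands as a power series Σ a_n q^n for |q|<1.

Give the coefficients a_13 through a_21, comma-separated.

2, 4, 4, 5, 2, 6, 2, 6, 4

d|13:{13,1}  Σf=1+1=2
d|14:{1,2,7,14}  Σf=1+1+1+1=4
q^15  k|15↦f(k): 15:1 5:1 3:1 1:1  a_15=4
d|16:{16,8,4,2,1}  Σf=1+1+1+1+1=5
d|17:{1,17}  Σf=1+1=2
d|18:{18,9,6,3,2,1}  Σf=1+1+1+1+1+1=6
[q^19] f(1)=1,f(19)=1 ⇒ 2
d|20:{20,10,5,4,2,1}  Σf=1+1+1+1+1+1=6
d|21:{21,7,3,1}  Σf=1+1+1+1=4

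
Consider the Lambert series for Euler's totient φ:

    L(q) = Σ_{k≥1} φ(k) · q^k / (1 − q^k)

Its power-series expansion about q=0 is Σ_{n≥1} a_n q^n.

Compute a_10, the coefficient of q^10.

d|10:{1,2,5,10}  Σφ=1+1+4+4=10

a_10 = 10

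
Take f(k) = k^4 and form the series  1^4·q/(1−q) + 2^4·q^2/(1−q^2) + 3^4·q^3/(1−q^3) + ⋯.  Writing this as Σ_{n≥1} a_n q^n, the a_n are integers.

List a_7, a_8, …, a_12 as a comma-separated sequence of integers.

2402, 4369, 6643, 10642, 14642, 22386

[q^7] f(7)=2401,f(1)=1 ⇒ 2402
n=8: 1·8 2·4 4·2 8·1  f→[1+16+256+4096]=4369
d|9:{1,3,9}  Σf=1+81+6561=6643
[q^10] f(1)=1,f(2)=16,f(5)=625,f(10)=10000 ⇒ 10642
q^11  k|11↦f(k): 11:14641 1:1  a_11=14642
q^12  k|12↦f(k): 1:1 2:16 3:81 4:256 6:1296 12:20736  a_12=22386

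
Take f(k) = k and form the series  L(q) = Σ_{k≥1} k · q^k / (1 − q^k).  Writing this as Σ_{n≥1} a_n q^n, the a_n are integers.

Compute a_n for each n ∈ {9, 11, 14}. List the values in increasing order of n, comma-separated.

13, 12, 24

n=9: 9·1 3·3 1·9  f→[9+3+1]=13
[q^11] f(11)=11,f(1)=1 ⇒ 12
q^14  k|14↦f(k): 1:1 2:2 7:7 14:14  a_14=24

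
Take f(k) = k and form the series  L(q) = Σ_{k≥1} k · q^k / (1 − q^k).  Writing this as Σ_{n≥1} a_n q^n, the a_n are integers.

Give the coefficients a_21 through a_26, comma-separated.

[q^21] f(1)=1,f(3)=3,f(7)=7,f(21)=21 ⇒ 32
q^22  k|22↦f(k): 1:1 2:2 11:11 22:22  a_22=36
[q^23] f(1)=1,f(23)=23 ⇒ 24
q^24  k|24↦f(k): 24:24 12:12 8:8 6:6 4:4 3:3 2:2 1:1  a_24=60
d|25:{25,5,1}  Σf=25+5+1=31
q^26  k|26↦f(k): 1:1 2:2 13:13 26:26  a_26=42

32, 36, 24, 60, 31, 42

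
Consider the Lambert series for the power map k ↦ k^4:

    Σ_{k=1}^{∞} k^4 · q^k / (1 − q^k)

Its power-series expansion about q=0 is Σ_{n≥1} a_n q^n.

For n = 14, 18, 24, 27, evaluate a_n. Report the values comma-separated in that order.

[q^14] f(14)=38416,f(7)=2401,f(2)=16,f(1)=1 ⇒ 40834
d|18:{18,9,6,3,2,1}  Σf=104976+6561+1296+81+16+1=112931
[q^24] f(1)=1,f(2)=16,f(3)=81,f(4)=256,f(6)=1296,f(8)=4096,f(12)=20736,f(24)=331776 ⇒ 358258
[q^27] f(27)=531441,f(9)=6561,f(3)=81,f(1)=1 ⇒ 538084

40834, 112931, 358258, 538084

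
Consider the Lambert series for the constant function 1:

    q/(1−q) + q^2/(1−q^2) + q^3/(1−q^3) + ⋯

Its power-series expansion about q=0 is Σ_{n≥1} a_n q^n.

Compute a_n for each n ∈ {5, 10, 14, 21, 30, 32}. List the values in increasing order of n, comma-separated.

2, 4, 4, 4, 8, 6

d|5:{1,5}  Σf=1+1=2
d|10:{10,5,2,1}  Σf=1+1+1+1=4
d|14:{1,2,7,14}  Σf=1+1+1+1=4
[q^21] f(21)=1,f(7)=1,f(3)=1,f(1)=1 ⇒ 4
d|30:{1,2,3,5,6,10,15,30}  Σf=1+1+1+1+1+1+1+1=8
n=32: 32·1 16·2 8·4 4·8 2·16 1·32  f→[1+1+1+1+1+1]=6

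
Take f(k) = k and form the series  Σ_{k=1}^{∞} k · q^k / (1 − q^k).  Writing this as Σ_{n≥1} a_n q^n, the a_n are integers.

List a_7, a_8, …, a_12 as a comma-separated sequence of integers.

q^7  k|7↦f(k): 1:1 7:7  a_7=8
n=8: 1·8 2·4 4·2 8·1  f→[1+2+4+8]=15
q^9  k|9↦f(k): 1:1 3:3 9:9  a_9=13
q^10  k|10↦f(k): 10:10 5:5 2:2 1:1  a_10=18
[q^11] f(11)=11,f(1)=1 ⇒ 12
q^12  k|12↦f(k): 12:12 6:6 4:4 3:3 2:2 1:1  a_12=28

8, 15, 13, 18, 12, 28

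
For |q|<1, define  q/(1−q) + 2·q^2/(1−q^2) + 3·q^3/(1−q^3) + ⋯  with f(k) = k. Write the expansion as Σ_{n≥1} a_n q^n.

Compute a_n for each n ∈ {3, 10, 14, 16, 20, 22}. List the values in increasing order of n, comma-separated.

4, 18, 24, 31, 42, 36

n=3: 1·3 3·1  f→[1+3]=4
[q^10] f(10)=10,f(5)=5,f(2)=2,f(1)=1 ⇒ 18
q^14  k|14↦f(k): 14:14 7:7 2:2 1:1  a_14=24
n=16: 16·1 8·2 4·4 2·8 1·16  f→[16+8+4+2+1]=31
q^20  k|20↦f(k): 1:1 2:2 4:4 5:5 10:10 20:20  a_20=42
q^22  k|22↦f(k): 1:1 2:2 11:11 22:22  a_22=36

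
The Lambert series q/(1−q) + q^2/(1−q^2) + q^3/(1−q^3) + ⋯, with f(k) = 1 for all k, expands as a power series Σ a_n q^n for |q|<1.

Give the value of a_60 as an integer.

a_60 = 12

n=60: 60·1 30·2 20·3 15·4 12·5 10·6 6·10 5·12 4·15 3·20 2·30 1·60  f→[1+1+1+1+1+1+1+1+1+1+1+1]=12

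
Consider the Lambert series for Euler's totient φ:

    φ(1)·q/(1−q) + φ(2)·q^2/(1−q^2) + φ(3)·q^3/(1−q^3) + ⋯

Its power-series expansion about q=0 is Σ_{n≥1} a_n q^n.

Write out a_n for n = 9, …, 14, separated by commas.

q^9  k|9↦φ(k): 1:1 3:2 9:6  a_9=9
d|10:{10,5,2,1}  Σφ=4+4+1+1=10
n=11: 11·1 1·11  φ→[10+1]=11
d|12:{12,6,4,3,2,1}  Σφ=4+2+2+2+1+1=12
n=13: 1·13 13·1  φ→[1+12]=13
[q^14] φ(14)=6,φ(7)=6,φ(2)=1,φ(1)=1 ⇒ 14

9, 10, 11, 12, 13, 14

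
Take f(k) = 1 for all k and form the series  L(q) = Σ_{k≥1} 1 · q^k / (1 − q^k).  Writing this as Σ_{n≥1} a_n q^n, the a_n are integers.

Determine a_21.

q^21  k|21↦f(k): 21:1 7:1 3:1 1:1  a_21=4

a_21 = 4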